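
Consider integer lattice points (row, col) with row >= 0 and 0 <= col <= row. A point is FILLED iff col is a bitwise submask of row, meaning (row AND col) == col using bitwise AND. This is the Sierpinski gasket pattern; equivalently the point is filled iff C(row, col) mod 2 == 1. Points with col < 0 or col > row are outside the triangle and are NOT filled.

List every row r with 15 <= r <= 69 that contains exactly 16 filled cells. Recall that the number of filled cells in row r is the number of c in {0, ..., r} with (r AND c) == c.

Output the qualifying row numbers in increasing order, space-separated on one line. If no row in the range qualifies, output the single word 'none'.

Answer: 15 23 27 29 30 39 43 45 46 51 53 54 57 58 60

Derivation:
Row r has 2^popcount(r) filled cells, so we need popcount(r) = log2(16) = 4.
Scan r = 15..69 and keep those with exactly 4 one-bits:
r=15=1111 popcount=4 -> KEEP
r=16=10000 popcount=1 -> skip
r=17=10001 popcount=2 -> skip
r=18=10010 popcount=2 -> skip
r=19=10011 popcount=3 -> skip
r=20=10100 popcount=2 -> skip
r=21=10101 popcount=3 -> skip
r=22=10110 popcount=3 -> skip
r=23=10111 popcount=4 -> KEEP
r=24=11000 popcount=2 -> skip
r=25=11001 popcount=3 -> skip
r=26=11010 popcount=3 -> skip
r=27=11011 popcount=4 -> KEEP
r=28=11100 popcount=3 -> skip
r=29=11101 popcount=4 -> KEEP
r=30=11110 popcount=4 -> KEEP
r=31=11111 popcount=5 -> skip
r=32=100000 popcount=1 -> skip
r=33=100001 popcount=2 -> skip
r=34=100010 popcount=2 -> skip
r=35=100011 popcount=3 -> skip
r=36=100100 popcount=2 -> skip
r=37=100101 popcount=3 -> skip
r=38=100110 popcount=3 -> skip
r=39=100111 popcount=4 -> KEEP
r=40=101000 popcount=2 -> skip
r=41=101001 popcount=3 -> skip
r=42=101010 popcount=3 -> skip
r=43=101011 popcount=4 -> KEEP
r=44=101100 popcount=3 -> skip
r=45=101101 popcount=4 -> KEEP
r=46=101110 popcount=4 -> KEEP
r=47=101111 popcount=5 -> skip
r=48=110000 popcount=2 -> skip
r=49=110001 popcount=3 -> skip
r=50=110010 popcount=3 -> skip
r=51=110011 popcount=4 -> KEEP
r=52=110100 popcount=3 -> skip
r=53=110101 popcount=4 -> KEEP
r=54=110110 popcount=4 -> KEEP
r=55=110111 popcount=5 -> skip
r=56=111000 popcount=3 -> skip
r=57=111001 popcount=4 -> KEEP
r=58=111010 popcount=4 -> KEEP
r=59=111011 popcount=5 -> skip
r=60=111100 popcount=4 -> KEEP
r=61=111101 popcount=5 -> skip
r=62=111110 popcount=5 -> skip
r=63=111111 popcount=6 -> skip
r=64=1000000 popcount=1 -> skip
r=65=1000001 popcount=2 -> skip
r=66=1000010 popcount=2 -> skip
r=67=1000011 popcount=3 -> skip
r=68=1000100 popcount=2 -> skip
r=69=1000101 popcount=3 -> skip
Kept rows: 15 23 27 29 30 39 43 45 46 51 53 54 57 58 60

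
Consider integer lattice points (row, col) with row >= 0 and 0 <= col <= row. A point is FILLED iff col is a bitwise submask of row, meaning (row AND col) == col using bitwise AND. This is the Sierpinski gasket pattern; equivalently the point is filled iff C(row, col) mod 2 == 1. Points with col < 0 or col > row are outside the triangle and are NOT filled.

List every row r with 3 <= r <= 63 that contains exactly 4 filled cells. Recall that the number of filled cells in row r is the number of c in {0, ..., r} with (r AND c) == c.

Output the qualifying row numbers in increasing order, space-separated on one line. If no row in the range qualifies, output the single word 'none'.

Row r has 2^popcount(r) filled cells, so we need popcount(r) = log2(4) = 2.
Scan r = 3..63 and keep those with exactly 2 one-bits:
r=3=11 popcount=2 -> KEEP
r=4=100 popcount=1 -> skip
r=5=101 popcount=2 -> KEEP
r=6=110 popcount=2 -> KEEP
r=7=111 popcount=3 -> skip
r=8=1000 popcount=1 -> skip
r=9=1001 popcount=2 -> KEEP
r=10=1010 popcount=2 -> KEEP
r=11=1011 popcount=3 -> skip
r=12=1100 popcount=2 -> KEEP
r=13=1101 popcount=3 -> skip
r=14=1110 popcount=3 -> skip
r=15=1111 popcount=4 -> skip
r=16=10000 popcount=1 -> skip
r=17=10001 popcount=2 -> KEEP
r=18=10010 popcount=2 -> KEEP
r=19=10011 popcount=3 -> skip
r=20=10100 popcount=2 -> KEEP
r=21=10101 popcount=3 -> skip
r=22=10110 popcount=3 -> skip
r=23=10111 popcount=4 -> skip
r=24=11000 popcount=2 -> KEEP
r=25=11001 popcount=3 -> skip
r=26=11010 popcount=3 -> skip
r=27=11011 popcount=4 -> skip
r=28=11100 popcount=3 -> skip
r=29=11101 popcount=4 -> skip
r=30=11110 popcount=4 -> skip
r=31=11111 popcount=5 -> skip
r=32=100000 popcount=1 -> skip
r=33=100001 popcount=2 -> KEEP
r=34=100010 popcount=2 -> KEEP
r=35=100011 popcount=3 -> skip
r=36=100100 popcount=2 -> KEEP
r=37=100101 popcount=3 -> skip
r=38=100110 popcount=3 -> skip
r=39=100111 popcount=4 -> skip
r=40=101000 popcount=2 -> KEEP
r=41=101001 popcount=3 -> skip
r=42=101010 popcount=3 -> skip
r=43=101011 popcount=4 -> skip
r=44=101100 popcount=3 -> skip
r=45=101101 popcount=4 -> skip
r=46=101110 popcount=4 -> skip
r=47=101111 popcount=5 -> skip
r=48=110000 popcount=2 -> KEEP
r=49=110001 popcount=3 -> skip
r=50=110010 popcount=3 -> skip
r=51=110011 popcount=4 -> skip
r=52=110100 popcount=3 -> skip
r=53=110101 popcount=4 -> skip
r=54=110110 popcount=4 -> skip
r=55=110111 popcount=5 -> skip
r=56=111000 popcount=3 -> skip
r=57=111001 popcount=4 -> skip
r=58=111010 popcount=4 -> skip
r=59=111011 popcount=5 -> skip
r=60=111100 popcount=4 -> skip
r=61=111101 popcount=5 -> skip
r=62=111110 popcount=5 -> skip
r=63=111111 popcount=6 -> skip
Kept rows: 3 5 6 9 10 12 17 18 20 24 33 34 36 40 48

Answer: 3 5 6 9 10 12 17 18 20 24 33 34 36 40 48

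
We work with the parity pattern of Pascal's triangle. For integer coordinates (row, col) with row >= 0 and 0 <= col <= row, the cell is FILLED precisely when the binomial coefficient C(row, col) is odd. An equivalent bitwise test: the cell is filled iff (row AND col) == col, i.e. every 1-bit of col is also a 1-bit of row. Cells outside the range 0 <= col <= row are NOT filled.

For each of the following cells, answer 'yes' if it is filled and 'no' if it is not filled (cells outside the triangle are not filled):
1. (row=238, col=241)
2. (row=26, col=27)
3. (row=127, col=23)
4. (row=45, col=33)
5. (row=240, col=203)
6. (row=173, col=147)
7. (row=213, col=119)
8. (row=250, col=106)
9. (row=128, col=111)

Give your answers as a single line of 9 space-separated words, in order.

(238,241): col outside [0, 238] -> not filled
(26,27): col outside [0, 26] -> not filled
(127,23): row=0b1111111, col=0b10111, row AND col = 0b10111 = 23; 23 == 23 -> filled
(45,33): row=0b101101, col=0b100001, row AND col = 0b100001 = 33; 33 == 33 -> filled
(240,203): row=0b11110000, col=0b11001011, row AND col = 0b11000000 = 192; 192 != 203 -> empty
(173,147): row=0b10101101, col=0b10010011, row AND col = 0b10000001 = 129; 129 != 147 -> empty
(213,119): row=0b11010101, col=0b1110111, row AND col = 0b1010101 = 85; 85 != 119 -> empty
(250,106): row=0b11111010, col=0b1101010, row AND col = 0b1101010 = 106; 106 == 106 -> filled
(128,111): row=0b10000000, col=0b1101111, row AND col = 0b0 = 0; 0 != 111 -> empty

Answer: no no yes yes no no no yes no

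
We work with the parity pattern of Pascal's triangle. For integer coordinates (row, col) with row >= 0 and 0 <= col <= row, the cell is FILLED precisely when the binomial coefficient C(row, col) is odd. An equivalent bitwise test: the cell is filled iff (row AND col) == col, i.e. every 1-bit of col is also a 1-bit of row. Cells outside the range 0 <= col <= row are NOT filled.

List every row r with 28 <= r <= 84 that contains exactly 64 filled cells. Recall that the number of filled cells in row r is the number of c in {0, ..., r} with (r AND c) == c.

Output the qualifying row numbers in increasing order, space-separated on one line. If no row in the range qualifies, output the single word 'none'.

Answer: 63

Derivation:
Row r has 2^popcount(r) filled cells, so we need popcount(r) = log2(64) = 6.
Scan r = 28..84 and keep those with exactly 6 one-bits:
r=28=11100 popcount=3 -> skip
r=29=11101 popcount=4 -> skip
r=30=11110 popcount=4 -> skip
r=31=11111 popcount=5 -> skip
r=32=100000 popcount=1 -> skip
r=33=100001 popcount=2 -> skip
r=34=100010 popcount=2 -> skip
r=35=100011 popcount=3 -> skip
r=36=100100 popcount=2 -> skip
r=37=100101 popcount=3 -> skip
r=38=100110 popcount=3 -> skip
r=39=100111 popcount=4 -> skip
r=40=101000 popcount=2 -> skip
r=41=101001 popcount=3 -> skip
r=42=101010 popcount=3 -> skip
r=43=101011 popcount=4 -> skip
r=44=101100 popcount=3 -> skip
r=45=101101 popcount=4 -> skip
r=46=101110 popcount=4 -> skip
r=47=101111 popcount=5 -> skip
r=48=110000 popcount=2 -> skip
r=49=110001 popcount=3 -> skip
r=50=110010 popcount=3 -> skip
r=51=110011 popcount=4 -> skip
r=52=110100 popcount=3 -> skip
r=53=110101 popcount=4 -> skip
r=54=110110 popcount=4 -> skip
r=55=110111 popcount=5 -> skip
r=56=111000 popcount=3 -> skip
r=57=111001 popcount=4 -> skip
r=58=111010 popcount=4 -> skip
r=59=111011 popcount=5 -> skip
r=60=111100 popcount=4 -> skip
r=61=111101 popcount=5 -> skip
r=62=111110 popcount=5 -> skip
r=63=111111 popcount=6 -> KEEP
r=64=1000000 popcount=1 -> skip
r=65=1000001 popcount=2 -> skip
r=66=1000010 popcount=2 -> skip
r=67=1000011 popcount=3 -> skip
r=68=1000100 popcount=2 -> skip
r=69=1000101 popcount=3 -> skip
r=70=1000110 popcount=3 -> skip
r=71=1000111 popcount=4 -> skip
r=72=1001000 popcount=2 -> skip
r=73=1001001 popcount=3 -> skip
r=74=1001010 popcount=3 -> skip
r=75=1001011 popcount=4 -> skip
r=76=1001100 popcount=3 -> skip
r=77=1001101 popcount=4 -> skip
r=78=1001110 popcount=4 -> skip
r=79=1001111 popcount=5 -> skip
r=80=1010000 popcount=2 -> skip
r=81=1010001 popcount=3 -> skip
r=82=1010010 popcount=3 -> skip
r=83=1010011 popcount=4 -> skip
r=84=1010100 popcount=3 -> skip
Kept rows: 63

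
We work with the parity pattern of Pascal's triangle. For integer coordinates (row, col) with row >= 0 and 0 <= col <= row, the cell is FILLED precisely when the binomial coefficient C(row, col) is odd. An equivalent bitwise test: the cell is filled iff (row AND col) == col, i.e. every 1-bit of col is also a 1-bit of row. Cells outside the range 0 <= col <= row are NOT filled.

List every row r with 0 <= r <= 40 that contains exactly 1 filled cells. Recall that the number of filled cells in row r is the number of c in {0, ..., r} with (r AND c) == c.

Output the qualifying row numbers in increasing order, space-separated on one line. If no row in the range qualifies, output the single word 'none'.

Answer: 0

Derivation:
Row r has 2^popcount(r) filled cells, so we need popcount(r) = log2(1) = 0.
Scan r = 0..40 and keep those with exactly 0 one-bits:
r=0=0 popcount=0 -> KEEP
r=1=1 popcount=1 -> skip
r=2=10 popcount=1 -> skip
r=3=11 popcount=2 -> skip
r=4=100 popcount=1 -> skip
r=5=101 popcount=2 -> skip
r=6=110 popcount=2 -> skip
r=7=111 popcount=3 -> skip
r=8=1000 popcount=1 -> skip
r=9=1001 popcount=2 -> skip
r=10=1010 popcount=2 -> skip
r=11=1011 popcount=3 -> skip
r=12=1100 popcount=2 -> skip
r=13=1101 popcount=3 -> skip
r=14=1110 popcount=3 -> skip
r=15=1111 popcount=4 -> skip
r=16=10000 popcount=1 -> skip
r=17=10001 popcount=2 -> skip
r=18=10010 popcount=2 -> skip
r=19=10011 popcount=3 -> skip
r=20=10100 popcount=2 -> skip
r=21=10101 popcount=3 -> skip
r=22=10110 popcount=3 -> skip
r=23=10111 popcount=4 -> skip
r=24=11000 popcount=2 -> skip
r=25=11001 popcount=3 -> skip
r=26=11010 popcount=3 -> skip
r=27=11011 popcount=4 -> skip
r=28=11100 popcount=3 -> skip
r=29=11101 popcount=4 -> skip
r=30=11110 popcount=4 -> skip
r=31=11111 popcount=5 -> skip
r=32=100000 popcount=1 -> skip
r=33=100001 popcount=2 -> skip
r=34=100010 popcount=2 -> skip
r=35=100011 popcount=3 -> skip
r=36=100100 popcount=2 -> skip
r=37=100101 popcount=3 -> skip
r=38=100110 popcount=3 -> skip
r=39=100111 popcount=4 -> skip
r=40=101000 popcount=2 -> skip
Kept rows: 0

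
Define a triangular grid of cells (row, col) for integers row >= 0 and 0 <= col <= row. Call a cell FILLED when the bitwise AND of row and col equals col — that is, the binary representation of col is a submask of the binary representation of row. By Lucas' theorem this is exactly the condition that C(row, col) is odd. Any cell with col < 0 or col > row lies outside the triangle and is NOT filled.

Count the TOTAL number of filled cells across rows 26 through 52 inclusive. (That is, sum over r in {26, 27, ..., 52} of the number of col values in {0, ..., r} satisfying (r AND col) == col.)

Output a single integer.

r26=11010 pc3: +8 =8
r27=11011 pc4: +16 =24
r28=11100 pc3: +8 =32
r29=11101 pc4: +16 =48
r30=11110 pc4: +16 =64
r31=11111 pc5: +32 =96
r32=100000 pc1: +2 =98
r33=100001 pc2: +4 =102
r34=100010 pc2: +4 =106
r35=100011 pc3: +8 =114
r36=100100 pc2: +4 =118
r37=100101 pc3: +8 =126
r38=100110 pc3: +8 =134
r39=100111 pc4: +16 =150
r40=101000 pc2: +4 =154
r41=101001 pc3: +8 =162
r42=101010 pc3: +8 =170
r43=101011 pc4: +16 =186
r44=101100 pc3: +8 =194
r45=101101 pc4: +16 =210
r46=101110 pc4: +16 =226
r47=101111 pc5: +32 =258
r48=110000 pc2: +4 =262
r49=110001 pc3: +8 =270
r50=110010 pc3: +8 =278
r51=110011 pc4: +16 =294
r52=110100 pc3: +8 =302

Answer: 302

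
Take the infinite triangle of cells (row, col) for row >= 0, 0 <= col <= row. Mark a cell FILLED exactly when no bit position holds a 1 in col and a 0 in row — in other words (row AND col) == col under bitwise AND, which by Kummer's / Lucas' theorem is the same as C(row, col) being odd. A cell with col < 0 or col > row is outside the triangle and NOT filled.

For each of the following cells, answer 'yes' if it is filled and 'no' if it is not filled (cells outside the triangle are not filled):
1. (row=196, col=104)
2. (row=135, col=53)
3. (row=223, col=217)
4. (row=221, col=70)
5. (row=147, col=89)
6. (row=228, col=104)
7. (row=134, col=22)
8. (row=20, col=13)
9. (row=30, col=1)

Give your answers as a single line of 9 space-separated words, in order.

Answer: no no yes no no no no no no

Derivation:
(196,104): row=0b11000100, col=0b1101000, row AND col = 0b1000000 = 64; 64 != 104 -> empty
(135,53): row=0b10000111, col=0b110101, row AND col = 0b101 = 5; 5 != 53 -> empty
(223,217): row=0b11011111, col=0b11011001, row AND col = 0b11011001 = 217; 217 == 217 -> filled
(221,70): row=0b11011101, col=0b1000110, row AND col = 0b1000100 = 68; 68 != 70 -> empty
(147,89): row=0b10010011, col=0b1011001, row AND col = 0b10001 = 17; 17 != 89 -> empty
(228,104): row=0b11100100, col=0b1101000, row AND col = 0b1100000 = 96; 96 != 104 -> empty
(134,22): row=0b10000110, col=0b10110, row AND col = 0b110 = 6; 6 != 22 -> empty
(20,13): row=0b10100, col=0b1101, row AND col = 0b100 = 4; 4 != 13 -> empty
(30,1): row=0b11110, col=0b1, row AND col = 0b0 = 0; 0 != 1 -> empty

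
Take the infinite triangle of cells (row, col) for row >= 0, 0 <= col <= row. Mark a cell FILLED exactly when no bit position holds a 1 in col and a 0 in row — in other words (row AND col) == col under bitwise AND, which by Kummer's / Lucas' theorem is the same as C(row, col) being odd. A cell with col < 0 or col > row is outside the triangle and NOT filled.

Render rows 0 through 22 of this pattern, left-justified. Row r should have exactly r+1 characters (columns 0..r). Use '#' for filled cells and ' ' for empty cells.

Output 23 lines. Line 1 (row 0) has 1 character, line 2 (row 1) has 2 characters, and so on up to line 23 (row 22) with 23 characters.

Answer: #
##
# #
####
#   #
##  ##
# # # #
########
#       #
##      ##
# #     # #
####    ####
#   #   #   #
##  ##  ##  ##
# # # # # # # #
################
#               #
##              ##
# #             # #
####            ####
#   #           #   #
##  ##          ##  ##
# # # #         # # # #

Derivation:
r0=0: #
r1=1: ##
r2=10: # #
r3=11: ####
r4=100: #   #
r5=101: ##  ##
r6=110: # # # #
r7=111: ########
r8=1000: #       #
r9=1001: ##      ##
r10=1010: # #     # #
r11=1011: ####    ####
r12=1100: #   #   #   #
r13=1101: ##  ##  ##  ##
r14=1110: # # # # # # # #
r15=1111: ################
r16=10000: #               #
r17=10001: ##              ##
r18=10010: # #             # #
r19=10011: ####            ####
r20=10100: #   #           #   #
r21=10101: ##  ##          ##  ##
r22=10110: # # # #         # # # #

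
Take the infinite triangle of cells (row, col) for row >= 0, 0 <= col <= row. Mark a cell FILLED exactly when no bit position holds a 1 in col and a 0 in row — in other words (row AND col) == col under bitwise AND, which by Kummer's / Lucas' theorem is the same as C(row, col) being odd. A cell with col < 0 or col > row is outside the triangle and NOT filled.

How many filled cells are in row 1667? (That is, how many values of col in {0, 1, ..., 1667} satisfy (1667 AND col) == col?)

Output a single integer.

Answer: 32

Derivation:
1667 in binary = 11010000011
popcount(1667) = number of 1-bits in 11010000011 = 5
A col c satisfies (1667 AND c) == c iff every set bit of c is also set in 1667; each of the 5 set bits of 1667 can independently be on or off in c.
count = 2^5 = 32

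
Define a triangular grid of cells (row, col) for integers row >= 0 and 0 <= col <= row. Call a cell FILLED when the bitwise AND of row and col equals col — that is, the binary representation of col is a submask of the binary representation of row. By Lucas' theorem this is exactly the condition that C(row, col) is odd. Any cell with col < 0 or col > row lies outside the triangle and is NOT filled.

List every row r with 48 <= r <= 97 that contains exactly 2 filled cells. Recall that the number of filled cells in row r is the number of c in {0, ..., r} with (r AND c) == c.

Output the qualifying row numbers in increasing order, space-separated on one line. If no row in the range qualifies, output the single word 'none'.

Answer: 64

Derivation:
Row r has 2^popcount(r) filled cells, so we need popcount(r) = log2(2) = 1.
Scan r = 48..97 and keep those with exactly 1 one-bits:
r=48=110000 popcount=2 -> skip
r=49=110001 popcount=3 -> skip
r=50=110010 popcount=3 -> skip
r=51=110011 popcount=4 -> skip
r=52=110100 popcount=3 -> skip
r=53=110101 popcount=4 -> skip
r=54=110110 popcount=4 -> skip
r=55=110111 popcount=5 -> skip
r=56=111000 popcount=3 -> skip
r=57=111001 popcount=4 -> skip
r=58=111010 popcount=4 -> skip
r=59=111011 popcount=5 -> skip
r=60=111100 popcount=4 -> skip
r=61=111101 popcount=5 -> skip
r=62=111110 popcount=5 -> skip
r=63=111111 popcount=6 -> skip
r=64=1000000 popcount=1 -> KEEP
r=65=1000001 popcount=2 -> skip
r=66=1000010 popcount=2 -> skip
r=67=1000011 popcount=3 -> skip
r=68=1000100 popcount=2 -> skip
r=69=1000101 popcount=3 -> skip
r=70=1000110 popcount=3 -> skip
r=71=1000111 popcount=4 -> skip
r=72=1001000 popcount=2 -> skip
r=73=1001001 popcount=3 -> skip
r=74=1001010 popcount=3 -> skip
r=75=1001011 popcount=4 -> skip
r=76=1001100 popcount=3 -> skip
r=77=1001101 popcount=4 -> skip
r=78=1001110 popcount=4 -> skip
r=79=1001111 popcount=5 -> skip
r=80=1010000 popcount=2 -> skip
r=81=1010001 popcount=3 -> skip
r=82=1010010 popcount=3 -> skip
r=83=1010011 popcount=4 -> skip
r=84=1010100 popcount=3 -> skip
r=85=1010101 popcount=4 -> skip
r=86=1010110 popcount=4 -> skip
r=87=1010111 popcount=5 -> skip
r=88=1011000 popcount=3 -> skip
r=89=1011001 popcount=4 -> skip
r=90=1011010 popcount=4 -> skip
r=91=1011011 popcount=5 -> skip
r=92=1011100 popcount=4 -> skip
r=93=1011101 popcount=5 -> skip
r=94=1011110 popcount=5 -> skip
r=95=1011111 popcount=6 -> skip
r=96=1100000 popcount=2 -> skip
r=97=1100001 popcount=3 -> skip
Kept rows: 64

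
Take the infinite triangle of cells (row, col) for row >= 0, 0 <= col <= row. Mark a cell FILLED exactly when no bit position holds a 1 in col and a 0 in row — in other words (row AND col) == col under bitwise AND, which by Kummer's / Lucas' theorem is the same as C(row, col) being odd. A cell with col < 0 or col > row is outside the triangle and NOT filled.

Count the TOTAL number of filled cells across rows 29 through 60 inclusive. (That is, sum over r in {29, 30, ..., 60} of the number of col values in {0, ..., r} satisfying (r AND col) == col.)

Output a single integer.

r29=11101 pc4: +16 =16
r30=11110 pc4: +16 =32
r31=11111 pc5: +32 =64
r32=100000 pc1: +2 =66
r33=100001 pc2: +4 =70
r34=100010 pc2: +4 =74
r35=100011 pc3: +8 =82
r36=100100 pc2: +4 =86
r37=100101 pc3: +8 =94
r38=100110 pc3: +8 =102
r39=100111 pc4: +16 =118
r40=101000 pc2: +4 =122
r41=101001 pc3: +8 =130
r42=101010 pc3: +8 =138
r43=101011 pc4: +16 =154
r44=101100 pc3: +8 =162
r45=101101 pc4: +16 =178
r46=101110 pc4: +16 =194
r47=101111 pc5: +32 =226
r48=110000 pc2: +4 =230
r49=110001 pc3: +8 =238
r50=110010 pc3: +8 =246
r51=110011 pc4: +16 =262
r52=110100 pc3: +8 =270
r53=110101 pc4: +16 =286
r54=110110 pc4: +16 =302
r55=110111 pc5: +32 =334
r56=111000 pc3: +8 =342
r57=111001 pc4: +16 =358
r58=111010 pc4: +16 =374
r59=111011 pc5: +32 =406
r60=111100 pc4: +16 =422

Answer: 422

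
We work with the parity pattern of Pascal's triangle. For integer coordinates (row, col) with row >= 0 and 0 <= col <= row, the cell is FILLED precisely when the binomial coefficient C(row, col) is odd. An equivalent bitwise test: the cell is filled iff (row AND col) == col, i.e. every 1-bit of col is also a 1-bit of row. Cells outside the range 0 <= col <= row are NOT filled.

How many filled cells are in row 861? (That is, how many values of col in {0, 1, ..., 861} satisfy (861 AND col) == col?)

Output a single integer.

861 in binary = 1101011101
popcount(861) = number of 1-bits in 1101011101 = 7
A col c satisfies (861 AND c) == c iff every set bit of c is also set in 861; each of the 7 set bits of 861 can independently be on or off in c.
count = 2^7 = 128

Answer: 128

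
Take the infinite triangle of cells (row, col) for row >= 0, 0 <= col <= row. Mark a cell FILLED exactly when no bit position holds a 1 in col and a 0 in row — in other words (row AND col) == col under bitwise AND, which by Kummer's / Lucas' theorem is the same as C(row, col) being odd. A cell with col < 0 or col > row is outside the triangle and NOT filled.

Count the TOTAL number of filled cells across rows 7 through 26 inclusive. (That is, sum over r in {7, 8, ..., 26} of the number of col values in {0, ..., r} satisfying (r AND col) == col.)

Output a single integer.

r7=111 pc3: +8 =8
r8=1000 pc1: +2 =10
r9=1001 pc2: +4 =14
r10=1010 pc2: +4 =18
r11=1011 pc3: +8 =26
r12=1100 pc2: +4 =30
r13=1101 pc3: +8 =38
r14=1110 pc3: +8 =46
r15=1111 pc4: +16 =62
r16=10000 pc1: +2 =64
r17=10001 pc2: +4 =68
r18=10010 pc2: +4 =72
r19=10011 pc3: +8 =80
r20=10100 pc2: +4 =84
r21=10101 pc3: +8 =92
r22=10110 pc3: +8 =100
r23=10111 pc4: +16 =116
r24=11000 pc2: +4 =120
r25=11001 pc3: +8 =128
r26=11010 pc3: +8 =136

Answer: 136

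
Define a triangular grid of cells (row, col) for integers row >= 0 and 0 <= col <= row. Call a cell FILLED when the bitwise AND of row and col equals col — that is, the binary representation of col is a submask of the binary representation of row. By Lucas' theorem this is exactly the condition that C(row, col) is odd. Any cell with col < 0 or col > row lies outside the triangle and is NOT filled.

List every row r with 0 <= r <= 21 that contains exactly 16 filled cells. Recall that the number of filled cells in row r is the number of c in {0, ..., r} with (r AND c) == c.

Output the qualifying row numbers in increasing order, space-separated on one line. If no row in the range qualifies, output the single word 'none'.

Answer: 15

Derivation:
Row r has 2^popcount(r) filled cells, so we need popcount(r) = log2(16) = 4.
Scan r = 0..21 and keep those with exactly 4 one-bits:
r=0=0 popcount=0 -> skip
r=1=1 popcount=1 -> skip
r=2=10 popcount=1 -> skip
r=3=11 popcount=2 -> skip
r=4=100 popcount=1 -> skip
r=5=101 popcount=2 -> skip
r=6=110 popcount=2 -> skip
r=7=111 popcount=3 -> skip
r=8=1000 popcount=1 -> skip
r=9=1001 popcount=2 -> skip
r=10=1010 popcount=2 -> skip
r=11=1011 popcount=3 -> skip
r=12=1100 popcount=2 -> skip
r=13=1101 popcount=3 -> skip
r=14=1110 popcount=3 -> skip
r=15=1111 popcount=4 -> KEEP
r=16=10000 popcount=1 -> skip
r=17=10001 popcount=2 -> skip
r=18=10010 popcount=2 -> skip
r=19=10011 popcount=3 -> skip
r=20=10100 popcount=2 -> skip
r=21=10101 popcount=3 -> skip
Kept rows: 15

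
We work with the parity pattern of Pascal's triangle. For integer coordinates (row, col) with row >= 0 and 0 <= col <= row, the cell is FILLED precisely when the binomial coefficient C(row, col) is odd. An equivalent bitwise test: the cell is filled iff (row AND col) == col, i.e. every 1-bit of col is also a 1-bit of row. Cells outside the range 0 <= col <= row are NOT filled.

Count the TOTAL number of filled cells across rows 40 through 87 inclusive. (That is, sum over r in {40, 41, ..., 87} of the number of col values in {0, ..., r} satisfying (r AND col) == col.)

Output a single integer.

Answer: 702

Derivation:
r40=101000 pc2: +4 =4
r41=101001 pc3: +8 =12
r42=101010 pc3: +8 =20
r43=101011 pc4: +16 =36
r44=101100 pc3: +8 =44
r45=101101 pc4: +16 =60
r46=101110 pc4: +16 =76
r47=101111 pc5: +32 =108
r48=110000 pc2: +4 =112
r49=110001 pc3: +8 =120
r50=110010 pc3: +8 =128
r51=110011 pc4: +16 =144
r52=110100 pc3: +8 =152
r53=110101 pc4: +16 =168
r54=110110 pc4: +16 =184
r55=110111 pc5: +32 =216
r56=111000 pc3: +8 =224
r57=111001 pc4: +16 =240
r58=111010 pc4: +16 =256
r59=111011 pc5: +32 =288
r60=111100 pc4: +16 =304
r61=111101 pc5: +32 =336
r62=111110 pc5: +32 =368
r63=111111 pc6: +64 =432
r64=1000000 pc1: +2 =434
r65=1000001 pc2: +4 =438
r66=1000010 pc2: +4 =442
r67=1000011 pc3: +8 =450
r68=1000100 pc2: +4 =454
r69=1000101 pc3: +8 =462
r70=1000110 pc3: +8 =470
r71=1000111 pc4: +16 =486
r72=1001000 pc2: +4 =490
r73=1001001 pc3: +8 =498
r74=1001010 pc3: +8 =506
r75=1001011 pc4: +16 =522
r76=1001100 pc3: +8 =530
r77=1001101 pc4: +16 =546
r78=1001110 pc4: +16 =562
r79=1001111 pc5: +32 =594
r80=1010000 pc2: +4 =598
r81=1010001 pc3: +8 =606
r82=1010010 pc3: +8 =614
r83=1010011 pc4: +16 =630
r84=1010100 pc3: +8 =638
r85=1010101 pc4: +16 =654
r86=1010110 pc4: +16 =670
r87=1010111 pc5: +32 =702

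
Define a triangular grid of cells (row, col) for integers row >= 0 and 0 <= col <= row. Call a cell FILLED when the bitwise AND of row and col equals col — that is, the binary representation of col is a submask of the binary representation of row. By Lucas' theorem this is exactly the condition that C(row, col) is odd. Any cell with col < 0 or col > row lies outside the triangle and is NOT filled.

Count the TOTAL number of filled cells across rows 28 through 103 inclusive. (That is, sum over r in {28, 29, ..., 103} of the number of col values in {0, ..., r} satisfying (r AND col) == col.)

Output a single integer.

Answer: 1152

Derivation:
r28=11100 pc3: +8 =8
r29=11101 pc4: +16 =24
r30=11110 pc4: +16 =40
r31=11111 pc5: +32 =72
r32=100000 pc1: +2 =74
r33=100001 pc2: +4 =78
r34=100010 pc2: +4 =82
r35=100011 pc3: +8 =90
r36=100100 pc2: +4 =94
r37=100101 pc3: +8 =102
r38=100110 pc3: +8 =110
r39=100111 pc4: +16 =126
r40=101000 pc2: +4 =130
r41=101001 pc3: +8 =138
r42=101010 pc3: +8 =146
r43=101011 pc4: +16 =162
r44=101100 pc3: +8 =170
r45=101101 pc4: +16 =186
r46=101110 pc4: +16 =202
r47=101111 pc5: +32 =234
r48=110000 pc2: +4 =238
r49=110001 pc3: +8 =246
r50=110010 pc3: +8 =254
r51=110011 pc4: +16 =270
r52=110100 pc3: +8 =278
r53=110101 pc4: +16 =294
r54=110110 pc4: +16 =310
r55=110111 pc5: +32 =342
r56=111000 pc3: +8 =350
r57=111001 pc4: +16 =366
r58=111010 pc4: +16 =382
r59=111011 pc5: +32 =414
r60=111100 pc4: +16 =430
r61=111101 pc5: +32 =462
r62=111110 pc5: +32 =494
r63=111111 pc6: +64 =558
r64=1000000 pc1: +2 =560
r65=1000001 pc2: +4 =564
r66=1000010 pc2: +4 =568
r67=1000011 pc3: +8 =576
r68=1000100 pc2: +4 =580
r69=1000101 pc3: +8 =588
r70=1000110 pc3: +8 =596
r71=1000111 pc4: +16 =612
r72=1001000 pc2: +4 =616
r73=1001001 pc3: +8 =624
r74=1001010 pc3: +8 =632
r75=1001011 pc4: +16 =648
r76=1001100 pc3: +8 =656
r77=1001101 pc4: +16 =672
r78=1001110 pc4: +16 =688
r79=1001111 pc5: +32 =720
r80=1010000 pc2: +4 =724
r81=1010001 pc3: +8 =732
r82=1010010 pc3: +8 =740
r83=1010011 pc4: +16 =756
r84=1010100 pc3: +8 =764
r85=1010101 pc4: +16 =780
r86=1010110 pc4: +16 =796
r87=1010111 pc5: +32 =828
r88=1011000 pc3: +8 =836
r89=1011001 pc4: +16 =852
r90=1011010 pc4: +16 =868
r91=1011011 pc5: +32 =900
r92=1011100 pc4: +16 =916
r93=1011101 pc5: +32 =948
r94=1011110 pc5: +32 =980
r95=1011111 pc6: +64 =1044
r96=1100000 pc2: +4 =1048
r97=1100001 pc3: +8 =1056
r98=1100010 pc3: +8 =1064
r99=1100011 pc4: +16 =1080
r100=1100100 pc3: +8 =1088
r101=1100101 pc4: +16 =1104
r102=1100110 pc4: +16 =1120
r103=1100111 pc5: +32 =1152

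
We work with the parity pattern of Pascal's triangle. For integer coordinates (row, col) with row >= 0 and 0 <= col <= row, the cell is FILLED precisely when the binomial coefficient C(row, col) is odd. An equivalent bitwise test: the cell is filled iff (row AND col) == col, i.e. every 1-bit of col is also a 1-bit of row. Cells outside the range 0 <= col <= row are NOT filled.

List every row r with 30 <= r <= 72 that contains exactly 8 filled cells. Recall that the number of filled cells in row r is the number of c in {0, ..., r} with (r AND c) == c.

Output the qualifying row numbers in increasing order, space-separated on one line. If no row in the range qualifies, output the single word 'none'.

Row r has 2^popcount(r) filled cells, so we need popcount(r) = log2(8) = 3.
Scan r = 30..72 and keep those with exactly 3 one-bits:
r=30=11110 popcount=4 -> skip
r=31=11111 popcount=5 -> skip
r=32=100000 popcount=1 -> skip
r=33=100001 popcount=2 -> skip
r=34=100010 popcount=2 -> skip
r=35=100011 popcount=3 -> KEEP
r=36=100100 popcount=2 -> skip
r=37=100101 popcount=3 -> KEEP
r=38=100110 popcount=3 -> KEEP
r=39=100111 popcount=4 -> skip
r=40=101000 popcount=2 -> skip
r=41=101001 popcount=3 -> KEEP
r=42=101010 popcount=3 -> KEEP
r=43=101011 popcount=4 -> skip
r=44=101100 popcount=3 -> KEEP
r=45=101101 popcount=4 -> skip
r=46=101110 popcount=4 -> skip
r=47=101111 popcount=5 -> skip
r=48=110000 popcount=2 -> skip
r=49=110001 popcount=3 -> KEEP
r=50=110010 popcount=3 -> KEEP
r=51=110011 popcount=4 -> skip
r=52=110100 popcount=3 -> KEEP
r=53=110101 popcount=4 -> skip
r=54=110110 popcount=4 -> skip
r=55=110111 popcount=5 -> skip
r=56=111000 popcount=3 -> KEEP
r=57=111001 popcount=4 -> skip
r=58=111010 popcount=4 -> skip
r=59=111011 popcount=5 -> skip
r=60=111100 popcount=4 -> skip
r=61=111101 popcount=5 -> skip
r=62=111110 popcount=5 -> skip
r=63=111111 popcount=6 -> skip
r=64=1000000 popcount=1 -> skip
r=65=1000001 popcount=2 -> skip
r=66=1000010 popcount=2 -> skip
r=67=1000011 popcount=3 -> KEEP
r=68=1000100 popcount=2 -> skip
r=69=1000101 popcount=3 -> KEEP
r=70=1000110 popcount=3 -> KEEP
r=71=1000111 popcount=4 -> skip
r=72=1001000 popcount=2 -> skip
Kept rows: 35 37 38 41 42 44 49 50 52 56 67 69 70

Answer: 35 37 38 41 42 44 49 50 52 56 67 69 70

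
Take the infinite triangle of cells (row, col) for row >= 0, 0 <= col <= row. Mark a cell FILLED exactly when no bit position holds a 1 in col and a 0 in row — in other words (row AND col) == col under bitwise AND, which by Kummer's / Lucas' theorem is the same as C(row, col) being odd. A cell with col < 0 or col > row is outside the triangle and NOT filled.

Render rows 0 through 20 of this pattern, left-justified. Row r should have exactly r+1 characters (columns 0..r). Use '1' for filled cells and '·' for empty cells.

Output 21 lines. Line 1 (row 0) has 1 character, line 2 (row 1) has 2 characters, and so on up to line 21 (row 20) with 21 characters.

Answer: 1
11
1·1
1111
1···1
11··11
1·1·1·1
11111111
1·······1
11······11
1·1·····1·1
1111····1111
1···1···1···1
11··11··11··11
1·1·1·1·1·1·1·1
1111111111111111
1···············1
11··············11
1·1·············1·1
1111············1111
1···1···········1···1

Derivation:
r0=0: 1
r1=1: 11
r2=10: 1·1
r3=11: 1111
r4=100: 1···1
r5=101: 11··11
r6=110: 1·1·1·1
r7=111: 11111111
r8=1000: 1·······1
r9=1001: 11······11
r10=1010: 1·1·····1·1
r11=1011: 1111····1111
r12=1100: 1···1···1···1
r13=1101: 11··11··11··11
r14=1110: 1·1·1·1·1·1·1·1
r15=1111: 1111111111111111
r16=10000: 1···············1
r17=10001: 11··············11
r18=10010: 1·1·············1·1
r19=10011: 1111············1111
r20=10100: 1···1···········1···1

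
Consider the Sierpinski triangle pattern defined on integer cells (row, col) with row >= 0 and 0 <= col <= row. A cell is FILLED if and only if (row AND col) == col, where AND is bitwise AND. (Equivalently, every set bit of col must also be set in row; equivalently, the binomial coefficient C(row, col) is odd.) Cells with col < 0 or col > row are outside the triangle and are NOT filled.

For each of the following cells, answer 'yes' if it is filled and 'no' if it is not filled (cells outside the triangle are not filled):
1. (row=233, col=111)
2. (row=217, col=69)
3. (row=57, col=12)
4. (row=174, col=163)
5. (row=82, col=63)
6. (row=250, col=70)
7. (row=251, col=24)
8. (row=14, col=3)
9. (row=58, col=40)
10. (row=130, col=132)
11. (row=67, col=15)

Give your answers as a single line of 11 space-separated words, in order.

(233,111): row=0b11101001, col=0b1101111, row AND col = 0b1101001 = 105; 105 != 111 -> empty
(217,69): row=0b11011001, col=0b1000101, row AND col = 0b1000001 = 65; 65 != 69 -> empty
(57,12): row=0b111001, col=0b1100, row AND col = 0b1000 = 8; 8 != 12 -> empty
(174,163): row=0b10101110, col=0b10100011, row AND col = 0b10100010 = 162; 162 != 163 -> empty
(82,63): row=0b1010010, col=0b111111, row AND col = 0b10010 = 18; 18 != 63 -> empty
(250,70): row=0b11111010, col=0b1000110, row AND col = 0b1000010 = 66; 66 != 70 -> empty
(251,24): row=0b11111011, col=0b11000, row AND col = 0b11000 = 24; 24 == 24 -> filled
(14,3): row=0b1110, col=0b11, row AND col = 0b10 = 2; 2 != 3 -> empty
(58,40): row=0b111010, col=0b101000, row AND col = 0b101000 = 40; 40 == 40 -> filled
(130,132): col outside [0, 130] -> not filled
(67,15): row=0b1000011, col=0b1111, row AND col = 0b11 = 3; 3 != 15 -> empty

Answer: no no no no no no yes no yes no no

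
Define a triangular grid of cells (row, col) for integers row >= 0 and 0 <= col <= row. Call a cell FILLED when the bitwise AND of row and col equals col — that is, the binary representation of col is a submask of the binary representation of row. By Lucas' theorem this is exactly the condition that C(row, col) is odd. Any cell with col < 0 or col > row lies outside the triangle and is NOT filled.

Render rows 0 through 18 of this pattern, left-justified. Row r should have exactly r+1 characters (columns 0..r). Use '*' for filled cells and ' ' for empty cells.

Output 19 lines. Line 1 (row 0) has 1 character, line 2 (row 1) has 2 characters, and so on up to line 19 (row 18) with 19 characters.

Answer: *
**
* *
****
*   *
**  **
* * * *
********
*       *
**      **
* *     * *
****    ****
*   *   *   *
**  **  **  **
* * * * * * * *
****************
*               *
**              **
* *             * *

Derivation:
r0=0: *
r1=1: **
r2=10: * *
r3=11: ****
r4=100: *   *
r5=101: **  **
r6=110: * * * *
r7=111: ********
r8=1000: *       *
r9=1001: **      **
r10=1010: * *     * *
r11=1011: ****    ****
r12=1100: *   *   *   *
r13=1101: **  **  **  **
r14=1110: * * * * * * * *
r15=1111: ****************
r16=10000: *               *
r17=10001: **              **
r18=10010: * *             * *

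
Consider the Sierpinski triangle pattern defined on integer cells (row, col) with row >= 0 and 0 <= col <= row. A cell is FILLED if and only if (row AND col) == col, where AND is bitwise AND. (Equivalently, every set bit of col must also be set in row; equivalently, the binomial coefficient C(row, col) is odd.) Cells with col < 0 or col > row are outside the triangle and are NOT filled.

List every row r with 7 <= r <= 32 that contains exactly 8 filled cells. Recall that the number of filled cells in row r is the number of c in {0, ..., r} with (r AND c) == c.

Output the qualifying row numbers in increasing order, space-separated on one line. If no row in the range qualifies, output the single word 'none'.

Row r has 2^popcount(r) filled cells, so we need popcount(r) = log2(8) = 3.
Scan r = 7..32 and keep those with exactly 3 one-bits:
r=7=111 popcount=3 -> KEEP
r=8=1000 popcount=1 -> skip
r=9=1001 popcount=2 -> skip
r=10=1010 popcount=2 -> skip
r=11=1011 popcount=3 -> KEEP
r=12=1100 popcount=2 -> skip
r=13=1101 popcount=3 -> KEEP
r=14=1110 popcount=3 -> KEEP
r=15=1111 popcount=4 -> skip
r=16=10000 popcount=1 -> skip
r=17=10001 popcount=2 -> skip
r=18=10010 popcount=2 -> skip
r=19=10011 popcount=3 -> KEEP
r=20=10100 popcount=2 -> skip
r=21=10101 popcount=3 -> KEEP
r=22=10110 popcount=3 -> KEEP
r=23=10111 popcount=4 -> skip
r=24=11000 popcount=2 -> skip
r=25=11001 popcount=3 -> KEEP
r=26=11010 popcount=3 -> KEEP
r=27=11011 popcount=4 -> skip
r=28=11100 popcount=3 -> KEEP
r=29=11101 popcount=4 -> skip
r=30=11110 popcount=4 -> skip
r=31=11111 popcount=5 -> skip
r=32=100000 popcount=1 -> skip
Kept rows: 7 11 13 14 19 21 22 25 26 28

Answer: 7 11 13 14 19 21 22 25 26 28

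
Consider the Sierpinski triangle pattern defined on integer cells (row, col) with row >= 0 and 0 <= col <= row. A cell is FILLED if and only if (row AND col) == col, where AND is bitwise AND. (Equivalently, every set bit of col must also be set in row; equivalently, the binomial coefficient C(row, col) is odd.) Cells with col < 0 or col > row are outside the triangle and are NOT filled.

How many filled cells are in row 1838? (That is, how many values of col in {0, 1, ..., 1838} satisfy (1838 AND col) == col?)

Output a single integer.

1838 in binary = 11100101110
popcount(1838) = number of 1-bits in 11100101110 = 7
A col c satisfies (1838 AND c) == c iff every set bit of c is also set in 1838; each of the 7 set bits of 1838 can independently be on or off in c.
count = 2^7 = 128

Answer: 128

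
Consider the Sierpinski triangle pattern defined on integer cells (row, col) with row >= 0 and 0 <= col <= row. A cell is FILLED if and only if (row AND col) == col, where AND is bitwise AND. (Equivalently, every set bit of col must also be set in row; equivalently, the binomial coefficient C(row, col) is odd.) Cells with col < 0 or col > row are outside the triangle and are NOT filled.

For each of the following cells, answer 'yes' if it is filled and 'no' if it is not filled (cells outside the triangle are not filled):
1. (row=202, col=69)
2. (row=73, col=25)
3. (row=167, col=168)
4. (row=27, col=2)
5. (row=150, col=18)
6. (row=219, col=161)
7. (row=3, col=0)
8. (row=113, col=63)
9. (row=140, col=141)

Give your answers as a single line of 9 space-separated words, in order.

(202,69): row=0b11001010, col=0b1000101, row AND col = 0b1000000 = 64; 64 != 69 -> empty
(73,25): row=0b1001001, col=0b11001, row AND col = 0b1001 = 9; 9 != 25 -> empty
(167,168): col outside [0, 167] -> not filled
(27,2): row=0b11011, col=0b10, row AND col = 0b10 = 2; 2 == 2 -> filled
(150,18): row=0b10010110, col=0b10010, row AND col = 0b10010 = 18; 18 == 18 -> filled
(219,161): row=0b11011011, col=0b10100001, row AND col = 0b10000001 = 129; 129 != 161 -> empty
(3,0): row=0b11, col=0b0, row AND col = 0b0 = 0; 0 == 0 -> filled
(113,63): row=0b1110001, col=0b111111, row AND col = 0b110001 = 49; 49 != 63 -> empty
(140,141): col outside [0, 140] -> not filled

Answer: no no no yes yes no yes no no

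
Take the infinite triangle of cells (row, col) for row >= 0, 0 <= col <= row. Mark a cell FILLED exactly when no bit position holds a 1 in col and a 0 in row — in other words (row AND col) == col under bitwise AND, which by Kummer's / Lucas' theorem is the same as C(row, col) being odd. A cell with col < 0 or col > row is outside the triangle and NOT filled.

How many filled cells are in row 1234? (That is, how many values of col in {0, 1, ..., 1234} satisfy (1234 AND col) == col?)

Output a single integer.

Answer: 32

Derivation:
1234 in binary = 10011010010
popcount(1234) = number of 1-bits in 10011010010 = 5
A col c satisfies (1234 AND c) == c iff every set bit of c is also set in 1234; each of the 5 set bits of 1234 can independently be on or off in c.
count = 2^5 = 32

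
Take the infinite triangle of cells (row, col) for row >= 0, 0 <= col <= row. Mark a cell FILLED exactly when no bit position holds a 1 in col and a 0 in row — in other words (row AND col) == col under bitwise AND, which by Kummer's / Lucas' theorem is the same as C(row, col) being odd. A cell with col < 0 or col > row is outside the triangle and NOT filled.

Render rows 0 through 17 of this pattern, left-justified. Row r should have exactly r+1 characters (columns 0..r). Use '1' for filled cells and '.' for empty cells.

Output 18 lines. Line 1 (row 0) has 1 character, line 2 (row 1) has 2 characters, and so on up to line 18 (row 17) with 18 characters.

r0=0: 1
r1=1: 11
r2=10: 1.1
r3=11: 1111
r4=100: 1...1
r5=101: 11..11
r6=110: 1.1.1.1
r7=111: 11111111
r8=1000: 1.......1
r9=1001: 11......11
r10=1010: 1.1.....1.1
r11=1011: 1111....1111
r12=1100: 1...1...1...1
r13=1101: 11..11..11..11
r14=1110: 1.1.1.1.1.1.1.1
r15=1111: 1111111111111111
r16=10000: 1...............1
r17=10001: 11..............11

Answer: 1
11
1.1
1111
1...1
11..11
1.1.1.1
11111111
1.......1
11......11
1.1.....1.1
1111....1111
1...1...1...1
11..11..11..11
1.1.1.1.1.1.1.1
1111111111111111
1...............1
11..............11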